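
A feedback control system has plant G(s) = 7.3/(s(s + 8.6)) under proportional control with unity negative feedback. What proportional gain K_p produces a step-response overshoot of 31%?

K_p = 20.8

From %OS = 100·exp(−πζ/√(1−ζ²)) = 31%, ζ = −ln(0.31)/√(π²+ln²(0.31)) = 0.3493.
Characteristic equation s² + 8.6s + 7.3K_p = 0 gives ζ = 8.6/(2√(7.3K_p)).
Setting ζ = 0.3493: √(7.3K_p) = 8.6/(2·0.3493) = 12.31, so K_p = 151.5/7.3 = 20.8.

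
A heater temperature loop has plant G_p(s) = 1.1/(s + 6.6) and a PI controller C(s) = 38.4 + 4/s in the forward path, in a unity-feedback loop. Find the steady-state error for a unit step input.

The open loop C(s)G_p(s) has a pole at the origin (type 1), so the static position error constant is infinite and e_ss = 1/(1+∞) = 0.

0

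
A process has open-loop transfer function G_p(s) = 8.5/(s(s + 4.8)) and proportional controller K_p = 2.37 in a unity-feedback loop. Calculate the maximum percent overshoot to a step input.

Closed-loop characteristic equation: s² + 4.8s + 20.14 = 0, so ω_n = 4.488 rad/s and ζ = 4.8/(2·4.488) = 0.5347.
%OS = 100·exp(−πζ/√(1−ζ²)) = 100·exp(−π·0.5347/√0.7141) = 13.7%.

13.7%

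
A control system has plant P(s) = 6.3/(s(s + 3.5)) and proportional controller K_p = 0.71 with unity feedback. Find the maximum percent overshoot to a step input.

From 1 + K_pP(s) = 0: s² + 3.5s + 4.473 = 0 ⇒ ω_n = 2.115, ζ = 0.8274.
%OS = 100·exp(−πζ/√(1−ζ²)) = 100·exp(−π·0.8274/√0.3153) = 0.976%.

0.976%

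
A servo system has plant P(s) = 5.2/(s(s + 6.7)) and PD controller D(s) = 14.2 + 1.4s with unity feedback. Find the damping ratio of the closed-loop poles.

ζ = 0.813

Forward path: (14.2 + 1.4s)·5.2/(s(s+6.7)). The closed-loop characteristic equation is s² + (6.7 + 5.2·1.4)s + 5.2·14.2 = 0.
That is s² + 13.98s + 73.84 = 0, so ω_n = 8.593 rad/s and ζ = 13.98/(2·8.593) = 0.8135.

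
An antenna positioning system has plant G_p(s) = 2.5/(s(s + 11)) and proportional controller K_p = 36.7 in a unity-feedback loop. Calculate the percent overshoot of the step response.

11%

The closed-loop denominator s² + 11s + 91.75 gives ω_n = √91.75 = 9.579 and ζ = 11/(2ω_n) = 0.5742.
%OS = 100·exp(−πζ/√(1−ζ²)) = 100·exp(−π·0.5742/√0.6703) = 11%.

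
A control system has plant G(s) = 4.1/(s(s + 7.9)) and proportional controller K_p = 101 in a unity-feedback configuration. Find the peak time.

T_p = 0.157 s

Closed-loop characteristic equation: s² + 7.9s + 414.1 = 0, so ω_n = 20.35 rad/s and ζ = 7.9/(2·20.35) = 0.1941.
Damped frequency ω_d = ω_n√(1−ζ²) = 19.96 rad/s, so peak time T_p = π/ω_d = 0.157 s.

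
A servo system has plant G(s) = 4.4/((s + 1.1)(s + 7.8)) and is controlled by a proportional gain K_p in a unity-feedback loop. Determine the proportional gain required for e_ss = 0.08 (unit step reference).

Steady-state error for a unit step on this type-0 loop is 1/(1 + K_p·G(0)).
G(0) = 0.5128. Require 1/(1 + K_p·0.5128) = 0.08, so 1 + 0.5128·K_p = 12.5.
K_p = (12.5 − 1)/0.5128 = 22.4.

K_p = 22.4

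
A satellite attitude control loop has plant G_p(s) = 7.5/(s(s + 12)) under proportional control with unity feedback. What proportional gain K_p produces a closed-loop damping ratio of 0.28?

Closed-loop characteristic equation: s² + 12s + K_p·7.5 = 0.
So ω_n = √(7.5K_p) and 2ζω_n = 12, giving ζ = 12/(2√(7.5K_p)).
Setting ζ = 0.28: √(7.5K_p) = 12/(2·0.28) = 21.43, so K_p = 459.2/7.5 = 61.2.

K_p = 61.2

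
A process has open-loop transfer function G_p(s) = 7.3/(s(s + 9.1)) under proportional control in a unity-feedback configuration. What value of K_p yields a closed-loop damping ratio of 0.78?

Closed-loop characteristic equation: s² + 9.1s + K_p·7.3 = 0.
So ω_n = √(7.3K_p) and 2ζω_n = 9.1, giving ζ = 9.1/(2√(7.3K_p)).
Setting ζ = 0.78: √(7.3K_p) = 9.1/(2·0.78) = 5.833, so K_p = 34.03/7.3 = 4.66.

K_p = 4.66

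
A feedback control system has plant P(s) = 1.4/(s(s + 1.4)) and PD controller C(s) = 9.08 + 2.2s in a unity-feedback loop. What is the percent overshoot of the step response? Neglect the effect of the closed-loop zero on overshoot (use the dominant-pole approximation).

7.91%

Forward path: (9.08 + 2.2s)·1.4/(s(s+1.4)). The closed-loop characteristic equation is s² + (1.4 + 1.4·2.2)s + 1.4·9.08 = 0.
That is s² + 4.48s + 12.71 = 0, so ω_n = 3.565 rad/s and ζ = 4.48/(2·3.565) = 0.6283.
%OS = 100·exp(−πζ/√(1−ζ²)) = 7.91%.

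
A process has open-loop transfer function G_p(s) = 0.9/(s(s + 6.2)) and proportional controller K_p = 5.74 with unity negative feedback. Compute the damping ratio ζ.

The closed-loop denominator is s(s+6.2) + 5.74·0.9 = s² + 6.2s + 5.166.
So ω_n² = 5.166 ⇒ ω_n = 2.273 rad/s, and ζ = 6.2/(2ω_n) = 1.36.

ζ = 1.36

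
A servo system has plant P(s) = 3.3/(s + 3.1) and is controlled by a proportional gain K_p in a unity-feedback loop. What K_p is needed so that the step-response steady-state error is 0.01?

K_p = 93

For a type-0 loop with proportional control, e_ss = 1/(1 + K_p·P(0)).
P(0) = 1.065. Require 1/(1 + K_p·1.065) = 0.01, so 1 + 1.065·K_p = 100.
K_p = (100 − 1)/1.065 = 93.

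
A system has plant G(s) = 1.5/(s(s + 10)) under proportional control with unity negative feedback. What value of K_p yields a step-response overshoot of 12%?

From %OS = 100·exp(−πζ/√(1−ζ²)) = 12%, ζ = −ln(0.12)/√(π²+ln²(0.12)) = 0.5594.
Characteristic equation s² + 10s + 1.5K_p = 0 gives ζ = 10/(2√(1.5K_p)).
Setting ζ = 0.5594: √(1.5K_p) = 10/(2·0.5594) = 8.938, so K_p = 79.89/1.5 = 53.3.

K_p = 53.3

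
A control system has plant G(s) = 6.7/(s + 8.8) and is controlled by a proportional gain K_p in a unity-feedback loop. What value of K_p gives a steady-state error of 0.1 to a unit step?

For a type-0 loop with proportional control, e_ss = 1/(1 + K_p·G(0)).
G(0) = 0.7614. Require 1/(1 + K_p·0.7614) = 0.1, so 1 + 0.7614·K_p = 10.
K_p = (10 − 1)/0.7614 = 11.8.

K_p = 11.8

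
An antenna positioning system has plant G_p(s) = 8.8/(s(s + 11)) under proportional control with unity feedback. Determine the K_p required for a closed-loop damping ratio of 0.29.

K_p = 40.9

Closed-loop characteristic equation: s² + 11s + K_p·8.8 = 0.
So ω_n = √(8.8K_p) and 2ζω_n = 11, giving ζ = 11/(2√(8.8K_p)).
Setting ζ = 0.29: √(8.8K_p) = 11/(2·0.29) = 18.97, so K_p = 359.7/8.8 = 40.9.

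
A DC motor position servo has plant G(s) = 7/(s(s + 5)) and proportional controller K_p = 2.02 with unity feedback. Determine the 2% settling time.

The closed-loop denominator s² + 5s + 14.14 gives ω_n = √14.14 = 3.76 and ζ = 5/(2ω_n) = 0.6648.
2% settling time T_s ≈ 4/(ζω_n) = 4/2.5 = 1.6 s.

T_s ≈ 1.6 s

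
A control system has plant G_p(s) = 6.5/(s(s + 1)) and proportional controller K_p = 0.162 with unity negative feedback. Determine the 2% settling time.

Closed-loop characteristic equation: s² + 1s + 1.053 = 0, so ω_n = 1.026 rad/s and ζ = 1/(2·1.026) = 0.4873.
2% settling time T_s ≈ 4/(ζω_n) = 4/0.5 = 8 s.

T_s ≈ 8 s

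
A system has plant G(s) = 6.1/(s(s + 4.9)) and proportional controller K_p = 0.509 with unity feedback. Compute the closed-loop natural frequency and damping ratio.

With unity feedback the closed-loop characteristic equation is s² + 4.9s + 0.509·6.1 = s² + 4.9s + 3.105 = 0.
Matching s² + 2ζω_n s + ω_n²: ω_n = √3.105 = 1.762 rad/s and 2ζω_n = 4.9, so ζ = 4.9/(2·1.762) = 1.39.

ω_n = 1.76 rad/s, ζ = 1.39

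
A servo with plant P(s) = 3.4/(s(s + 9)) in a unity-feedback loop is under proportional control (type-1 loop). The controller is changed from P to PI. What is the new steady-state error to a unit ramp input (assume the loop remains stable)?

0

The integrator raises the loop to type 2, so K_v → ∞ and e_ss to a ramp is zero.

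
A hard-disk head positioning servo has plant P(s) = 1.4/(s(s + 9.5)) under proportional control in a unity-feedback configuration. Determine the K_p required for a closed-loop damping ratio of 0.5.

K_p = 64.5

Closed-loop characteristic equation: s² + 9.5s + K_p·1.4 = 0.
So ω_n = √(1.4K_p) and 2ζω_n = 9.5, giving ζ = 9.5/(2√(1.4K_p)).
Setting ζ = 0.5: √(1.4K_p) = 9.5/(2·0.5) = 9.5, so K_p = 90.25/1.4 = 64.5.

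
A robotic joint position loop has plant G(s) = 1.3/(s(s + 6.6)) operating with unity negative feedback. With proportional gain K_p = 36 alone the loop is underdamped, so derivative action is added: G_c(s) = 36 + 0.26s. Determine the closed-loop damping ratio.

Forward path: (36 + 0.26s)·1.3/(s(s+6.6)). The closed-loop characteristic equation is s² + (6.6 + 1.3·0.26)s + 1.3·36 = 0.
That is s² + 6.938s + 46.8 = 0, so ω_n = 6.841 rad/s and ζ = 6.938/(2·6.841) = 0.5071.

ζ = 0.507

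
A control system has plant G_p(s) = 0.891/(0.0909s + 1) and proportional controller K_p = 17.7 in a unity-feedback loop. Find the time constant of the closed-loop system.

τ = 0.00542 s

Closed loop: T(s) = K_p·G_p/(1+K_p·G_p) = 15.77/(0.0909s + 1 + 15.77), with pole at s = −(1 + 15.77)/0.0909 = −184.5.
Closed-loop time constant τ = 1/184.5 = 0.00542 s.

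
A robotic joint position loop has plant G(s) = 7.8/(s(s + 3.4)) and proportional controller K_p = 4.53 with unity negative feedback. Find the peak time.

T_p = 0.552 s

The closed-loop denominator s² + 3.4s + 35.33 gives ω_n = √35.33 = 5.944 and ζ = 3.4/(2ω_n) = 0.286.
Damped frequency ω_d = ω_n√(1−ζ²) = 5.696 rad/s, so peak time T_p = π/ω_d = 0.552 s.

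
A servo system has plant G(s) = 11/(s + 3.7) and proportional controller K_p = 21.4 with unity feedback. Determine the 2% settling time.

Closed-loop transfer function: T(s) = K_p·G(s)/(1 + K_p·G(s)) = 235.4/(s + 3.7 + 235.4) = 235.4/(s + 239.1).
Time constant τ = 1/239.1 = 0.004182 s, so the 2% settling time is about 4τ = 0.0167 s.

T_s ≈ 0.0167 s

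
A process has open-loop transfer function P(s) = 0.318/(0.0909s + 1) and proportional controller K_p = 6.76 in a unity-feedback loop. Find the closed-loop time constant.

Closed loop: T(s) = K_p·P/(1+K_p·P) = 2.15/(0.0909s + 1 + 2.15), with pole at s = −(1 + 2.15)/0.0909 = −34.65.
Closed-loop time constant τ = 1/34.65 = 0.0289 s.

τ = 0.0289 s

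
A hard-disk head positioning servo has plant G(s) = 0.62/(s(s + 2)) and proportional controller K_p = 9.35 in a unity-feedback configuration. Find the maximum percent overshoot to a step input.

The closed-loop denominator s² + 2s + 5.797 gives ω_n = √5.797 = 2.408 and ζ = 2/(2ω_n) = 0.4153.
%OS = 100·exp(−πζ/√(1−ζ²)) = 100·exp(−π·0.4153/√0.8275) = 23.8%.

23.8%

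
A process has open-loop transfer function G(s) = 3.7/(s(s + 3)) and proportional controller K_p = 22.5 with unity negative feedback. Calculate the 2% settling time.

T_s ≈ 2.67 s

From 1 + K_pG(s) = 0: s² + 3s + 83.25 = 0 ⇒ ω_n = 9.124, ζ = 0.1644.
2% settling time T_s ≈ 4/(ζω_n) = 4/1.5 = 2.67 s.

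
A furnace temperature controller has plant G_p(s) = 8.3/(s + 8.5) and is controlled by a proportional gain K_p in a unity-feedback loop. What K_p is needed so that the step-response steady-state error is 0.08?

K_p = 11.8

The loop is type 0, so e_ss(step) = 1/(1 + K_pos) with K_pos = K_p·G_p(0).
G_p(0) = 0.9765. Require 1/(1 + K_p·0.9765) = 0.08, so 1 + 0.9765·K_p = 12.5.
K_p = (12.5 − 1)/0.9765 = 11.8.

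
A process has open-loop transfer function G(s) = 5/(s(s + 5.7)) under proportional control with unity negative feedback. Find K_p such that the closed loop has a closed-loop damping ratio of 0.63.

K_p = 4.09

Closed-loop characteristic equation: s² + 5.7s + K_p·5 = 0.
So ω_n = √(5K_p) and 2ζω_n = 5.7, giving ζ = 5.7/(2√(5K_p)).
Setting ζ = 0.63: √(5K_p) = 5.7/(2·0.63) = 4.524, so K_p = 20.46/5 = 4.09.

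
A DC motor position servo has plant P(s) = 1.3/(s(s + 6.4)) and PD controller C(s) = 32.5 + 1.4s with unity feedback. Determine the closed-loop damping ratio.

Forward path: (32.5 + 1.4s)·1.3/(s(s+6.4)). The closed-loop characteristic equation is s² + (6.4 + 1.3·1.4)s + 1.3·32.5 = 0.
That is s² + 8.22s + 42.25 = 0, so ω_n = 6.5 rad/s and ζ = 8.22/(2·6.5) = 0.6323.

ζ = 0.632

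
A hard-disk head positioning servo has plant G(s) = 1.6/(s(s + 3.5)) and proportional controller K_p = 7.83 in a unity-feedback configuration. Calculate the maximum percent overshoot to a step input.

From 1 + K_pG(s) = 0: s² + 3.5s + 12.53 = 0 ⇒ ω_n = 3.539, ζ = 0.4944.
%OS = 100·exp(−πζ/√(1−ζ²)) = 100·exp(−π·0.4944/√0.7555) = 16.7%.

16.7%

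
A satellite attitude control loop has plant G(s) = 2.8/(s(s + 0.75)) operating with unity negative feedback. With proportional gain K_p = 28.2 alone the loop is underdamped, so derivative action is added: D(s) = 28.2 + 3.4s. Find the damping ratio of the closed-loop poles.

Forward path: (28.2 + 3.4s)·2.8/(s(s+0.75)). The closed-loop characteristic equation is s² + (0.75 + 2.8·3.4)s + 2.8·28.2 = 0.
That is s² + 10.27s + 78.96 = 0, so ω_n = 8.886 rad/s and ζ = 10.27/(2·8.886) = 0.5779.

ζ = 0.578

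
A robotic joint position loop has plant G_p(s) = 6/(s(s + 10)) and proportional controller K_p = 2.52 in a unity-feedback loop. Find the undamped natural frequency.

With unity feedback the closed-loop characteristic equation is s² + 10s + 2.52·6 = s² + 10s + 15.12 = 0.
Matching s² + 2ζω_n s + ω_n²: ω_n = √15.12 = 3.888 rad/s and 2ζω_n = 10, so ζ = 10/(2·3.888) = 1.29.

ω_n = 3.89 rad/s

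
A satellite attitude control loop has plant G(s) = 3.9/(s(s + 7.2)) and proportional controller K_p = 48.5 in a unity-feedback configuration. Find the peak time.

T_p = 0.237 s

From 1 + K_pG(s) = 0: s² + 7.2s + 189.2 = 0 ⇒ ω_n = 13.75, ζ = 0.2618.
Damped frequency ω_d = ω_n√(1−ζ²) = 13.27 rad/s, so peak time T_p = π/ω_d = 0.237 s.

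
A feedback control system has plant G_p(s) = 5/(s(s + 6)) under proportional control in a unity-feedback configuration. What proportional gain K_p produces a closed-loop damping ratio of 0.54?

K_p = 6.17

Closed-loop characteristic equation: s² + 6s + K_p·5 = 0.
So ω_n = √(5K_p) and 2ζω_n = 6, giving ζ = 6/(2√(5K_p)).
Setting ζ = 0.54: √(5K_p) = 6/(2·0.54) = 5.556, so K_p = 30.86/5 = 6.17.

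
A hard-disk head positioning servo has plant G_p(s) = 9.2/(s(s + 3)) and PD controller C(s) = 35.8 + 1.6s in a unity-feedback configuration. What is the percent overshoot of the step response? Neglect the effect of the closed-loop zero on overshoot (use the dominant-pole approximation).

17.2%

Forward path: (35.8 + 1.6s)·9.2/(s(s+3)). The closed-loop characteristic equation is s² + (3 + 9.2·1.6)s + 9.2·35.8 = 0.
That is s² + 17.72s + 329.4 = 0, so ω_n = 18.15 rad/s and ζ = 17.72/(2·18.15) = 0.4882.
%OS = 100·exp(−πζ/√(1−ζ²)) = 17.2%.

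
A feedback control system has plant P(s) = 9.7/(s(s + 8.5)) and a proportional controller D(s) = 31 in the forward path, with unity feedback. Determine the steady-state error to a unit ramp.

0.0283

The loop has one pole at the origin (type 1). Velocity error constant K_v = lim_{s→0} s·D(s)P(s) = 31·9.7/8.5 = 35.38.
Steady-state error to a unit ramp: e_ss = 1/K_v = 0.0283.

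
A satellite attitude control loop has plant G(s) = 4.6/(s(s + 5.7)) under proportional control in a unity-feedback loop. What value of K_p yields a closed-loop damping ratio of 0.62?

K_p = 4.59

Closed-loop characteristic equation: s² + 5.7s + K_p·4.6 = 0.
So ω_n = √(4.6K_p) and 2ζω_n = 5.7, giving ζ = 5.7/(2√(4.6K_p)).
Setting ζ = 0.62: √(4.6K_p) = 5.7/(2·0.62) = 4.597, so K_p = 21.13/4.6 = 4.59.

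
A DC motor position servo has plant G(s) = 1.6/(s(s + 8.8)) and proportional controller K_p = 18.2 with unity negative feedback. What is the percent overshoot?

From 1 + K_pG(s) = 0: s² + 8.8s + 29.12 = 0 ⇒ ω_n = 5.396, ζ = 0.8154.
%OS = 100·exp(−πζ/√(1−ζ²)) = 100·exp(−π·0.8154/√0.3352) = 1.2%.

1.2%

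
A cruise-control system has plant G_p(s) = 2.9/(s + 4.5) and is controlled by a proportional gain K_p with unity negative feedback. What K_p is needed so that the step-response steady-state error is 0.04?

K_p = 37.2

For a type-0 loop with proportional control, e_ss = 1/(1 + K_p·G_p(0)).
G_p(0) = 0.6444. Require 1/(1 + K_p·0.6444) = 0.04, so 1 + 0.6444·K_p = 25.
K_p = (25 − 1)/0.6444 = 37.2.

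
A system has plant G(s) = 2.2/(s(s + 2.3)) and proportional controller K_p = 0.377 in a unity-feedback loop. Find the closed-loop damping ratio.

ζ = 1.26

With unity feedback the closed-loop characteristic equation is s² + 2.3s + 0.377·2.2 = s² + 2.3s + 0.8294 = 0.
Matching s² + 2ζω_n s + ω_n²: ω_n = √0.8294 = 0.9107 rad/s and 2ζω_n = 2.3, so ζ = 2.3/(2·0.9107) = 1.26.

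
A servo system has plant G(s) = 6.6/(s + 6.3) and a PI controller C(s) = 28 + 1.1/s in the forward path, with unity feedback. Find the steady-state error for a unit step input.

0

The open loop C(s)G(s) has a pole at the origin (type 1), so the static position error constant is infinite and e_ss = 1/(1+∞) = 0.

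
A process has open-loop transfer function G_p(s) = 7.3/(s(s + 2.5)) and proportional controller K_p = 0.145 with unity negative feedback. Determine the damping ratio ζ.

ζ = 1.21

The closed-loop denominator is s(s+2.5) + 0.145·7.3 = s² + 2.5s + 1.058.
Matching s² + 2ζω_n s + ω_n²: ω_n = √1.058 = 1.029 rad/s and 2ζω_n = 2.5, so ζ = 2.5/(2·1.029) = 1.21.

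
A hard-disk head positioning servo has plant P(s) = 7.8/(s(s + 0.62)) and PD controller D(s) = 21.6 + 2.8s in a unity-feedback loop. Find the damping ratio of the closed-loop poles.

Forward path: (21.6 + 2.8s)·7.8/(s(s+0.62)). The closed-loop characteristic equation is s² + (0.62 + 7.8·2.8)s + 7.8·21.6 = 0.
That is s² + 22.46s + 168.5 = 0, so ω_n = 12.98 rad/s and ζ = 22.46/(2·12.98) = 0.8652.

ζ = 0.865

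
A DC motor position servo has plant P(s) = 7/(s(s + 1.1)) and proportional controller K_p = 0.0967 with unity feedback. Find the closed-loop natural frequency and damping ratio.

ω_n = 0.823 rad/s, ζ = 0.668

1 + K_p·P(s) = 0 gives s² + 1.1s + 0.6769 = 0.
So ω_n² = 0.6769 ⇒ ω_n = 0.8227 rad/s, and ζ = 1.1/(2ω_n) = 0.668.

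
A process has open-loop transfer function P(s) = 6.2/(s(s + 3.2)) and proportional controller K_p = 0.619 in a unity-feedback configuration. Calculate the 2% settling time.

T_s ≈ 2.5 s

The closed-loop denominator s² + 3.2s + 3.838 gives ω_n = √3.838 = 1.959 and ζ = 3.2/(2ω_n) = 0.8167.
2% settling time T_s ≈ 4/(ζω_n) = 4/1.6 = 2.5 s.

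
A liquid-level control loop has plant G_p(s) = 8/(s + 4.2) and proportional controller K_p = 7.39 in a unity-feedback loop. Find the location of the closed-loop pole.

s = -63.32

Closed-loop transfer function: T(s) = K_p·G_p(s)/(1 + K_p·G_p(s)) = 59.12/(s + 4.2 + 59.12) = 59.12/(s + 63.32).
The closed-loop pole is at s = −63.32.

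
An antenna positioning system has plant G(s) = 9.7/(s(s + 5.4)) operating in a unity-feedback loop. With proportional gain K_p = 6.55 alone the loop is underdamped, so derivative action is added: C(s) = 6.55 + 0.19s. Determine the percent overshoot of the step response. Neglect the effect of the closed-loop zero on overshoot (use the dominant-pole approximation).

Forward path: (6.55 + 0.19s)·9.7/(s(s+5.4)). The closed-loop characteristic equation is s² + (5.4 + 9.7·0.19)s + 9.7·6.55 = 0.
That is s² + 7.243s + 63.53 = 0, so ω_n = 7.971 rad/s and ζ = 7.243/(2·7.971) = 0.4543.
%OS = 100·exp(−πζ/√(1−ζ²)) = 20.1%.

20.1%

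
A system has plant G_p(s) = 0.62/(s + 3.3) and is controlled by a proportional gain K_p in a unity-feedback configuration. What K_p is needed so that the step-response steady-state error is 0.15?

K_p = 30.2

The loop is type 0, so e_ss(step) = 1/(1 + K_pos) with K_pos = K_p·G_p(0).
G_p(0) = 0.1879. Require 1/(1 + K_p·0.1879) = 0.15, so 1 + 0.1879·K_p = 6.667.
K_p = (6.667 − 1)/0.1879 = 30.2.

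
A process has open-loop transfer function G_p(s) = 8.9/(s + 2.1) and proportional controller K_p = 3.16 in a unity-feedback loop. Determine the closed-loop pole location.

Closed-loop transfer function: T(s) = K_p·G_p(s)/(1 + K_p·G_p(s)) = 28.12/(s + 2.1 + 28.12) = 28.12/(s + 30.22).
The closed-loop pole is at s = −30.22.

s = -30.22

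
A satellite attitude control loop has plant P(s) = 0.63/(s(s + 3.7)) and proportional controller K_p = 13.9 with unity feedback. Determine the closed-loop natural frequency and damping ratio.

The closed-loop denominator is s(s+3.7) + 13.9·0.63 = s² + 3.7s + 8.757.
So ω_n² = 8.757 ⇒ ω_n = 2.959 rad/s, and ζ = 3.7/(2ω_n) = 0.625.

ω_n = 2.96 rad/s, ζ = 0.625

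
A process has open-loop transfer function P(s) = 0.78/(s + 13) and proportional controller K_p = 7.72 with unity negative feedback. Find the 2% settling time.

T_s ≈ 0.21 s

Closed-loop transfer function: T(s) = K_p·P(s)/(1 + K_p·P(s)) = 6.022/(s + 13 + 6.022) = 6.022/(s + 19.02).
Time constant τ = 1/19.02 = 0.05257 s, so the 2% settling time is about 4τ = 0.21 s.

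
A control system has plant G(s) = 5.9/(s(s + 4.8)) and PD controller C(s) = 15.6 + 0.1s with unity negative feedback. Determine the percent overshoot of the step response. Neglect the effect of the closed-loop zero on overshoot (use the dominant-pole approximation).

39.9%

Forward path: (15.6 + 0.1s)·5.9/(s(s+4.8)). The closed-loop characteristic equation is s² + (4.8 + 5.9·0.1)s + 5.9·15.6 = 0.
That is s² + 5.39s + 92.04 = 0, so ω_n = 9.594 rad/s and ζ = 5.39/(2·9.594) = 0.2809.
%OS = 100·exp(−πζ/√(1−ζ²)) = 39.9%.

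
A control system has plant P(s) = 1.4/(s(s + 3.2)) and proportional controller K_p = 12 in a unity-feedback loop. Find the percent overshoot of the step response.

Closed-loop characteristic equation: s² + 3.2s + 16.8 = 0, so ω_n = 4.099 rad/s and ζ = 3.2/(2·4.099) = 0.3904.
%OS = 100·exp(−πζ/√(1−ζ²)) = 100·exp(−π·0.3904/√0.8476) = 26.4%.

26.4%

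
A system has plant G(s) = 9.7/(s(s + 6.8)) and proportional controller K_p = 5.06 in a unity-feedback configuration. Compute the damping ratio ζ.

ζ = 0.485

With unity feedback the closed-loop characteristic equation is s² + 6.8s + 5.06·9.7 = s² + 6.8s + 49.08 = 0.
Matching s² + 2ζω_n s + ω_n²: ω_n = √49.08 = 7.006 rad/s and 2ζω_n = 6.8, so ζ = 6.8/(2·7.006) = 0.485.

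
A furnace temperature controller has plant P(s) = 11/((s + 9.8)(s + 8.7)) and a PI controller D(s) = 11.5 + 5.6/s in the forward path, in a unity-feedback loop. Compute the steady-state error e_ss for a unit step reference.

0

The open loop D(s)P(s) has a pole at the origin (type 1), so the static position error constant is infinite and e_ss = 1/(1+∞) = 0.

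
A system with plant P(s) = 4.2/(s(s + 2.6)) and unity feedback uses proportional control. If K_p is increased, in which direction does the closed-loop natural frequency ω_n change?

increase

ω_n = √(4.2·K_p), which grows with K_p.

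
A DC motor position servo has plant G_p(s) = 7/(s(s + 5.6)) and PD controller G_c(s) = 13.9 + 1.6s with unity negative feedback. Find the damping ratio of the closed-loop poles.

ζ = 0.852

Forward path: (13.9 + 1.6s)·7/(s(s+5.6)). The closed-loop characteristic equation is s² + (5.6 + 7·1.6)s + 7·13.9 = 0.
That is s² + 16.8s + 97.3 = 0, so ω_n = 9.864 rad/s and ζ = 16.8/(2·9.864) = 0.8516.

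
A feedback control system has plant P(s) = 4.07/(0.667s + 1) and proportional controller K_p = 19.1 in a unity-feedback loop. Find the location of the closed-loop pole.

s = -118

Closed loop: T(s) = K_p·P/(1+K_p·P) = 77.74/(0.667s + 1 + 77.74), with pole at s = −(1 + 77.74)/0.667 = −118.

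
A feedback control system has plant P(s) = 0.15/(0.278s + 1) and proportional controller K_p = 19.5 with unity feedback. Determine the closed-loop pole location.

Closed loop: T(s) = K_p·P/(1+K_p·P) = 2.925/(0.278s + 1 + 2.925), with pole at s = −(1 + 2.925)/0.278 = −14.12.

s = -14.12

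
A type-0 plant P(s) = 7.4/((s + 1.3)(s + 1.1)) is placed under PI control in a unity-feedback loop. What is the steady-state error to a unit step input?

The PI controller's integrator makes the forward path type 1, so e_ss to a step is zero.

0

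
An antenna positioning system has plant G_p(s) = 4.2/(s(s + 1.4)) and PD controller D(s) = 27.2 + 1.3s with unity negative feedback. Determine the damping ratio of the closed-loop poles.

ζ = 0.321

Forward path: (27.2 + 1.3s)·4.2/(s(s+1.4)). The closed-loop characteristic equation is s² + (1.4 + 4.2·1.3)s + 4.2·27.2 = 0.
That is s² + 6.86s + 114.2 = 0, so ω_n = 10.69 rad/s and ζ = 6.86/(2·10.69) = 0.3209.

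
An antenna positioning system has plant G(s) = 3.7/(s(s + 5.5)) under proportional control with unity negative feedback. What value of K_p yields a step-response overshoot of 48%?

From %OS = 100·exp(−πζ/√(1−ζ²)) = 48%, ζ = −ln(0.48)/√(π²+ln²(0.48)) = 0.2275.
Characteristic equation s² + 5.5s + 3.7K_p = 0 gives ζ = 5.5/(2√(3.7K_p)).
Setting ζ = 0.2275: √(3.7K_p) = 5.5/(2·0.2275) = 12.09, so K_p = 146.1/3.7 = 39.5.

K_p = 39.5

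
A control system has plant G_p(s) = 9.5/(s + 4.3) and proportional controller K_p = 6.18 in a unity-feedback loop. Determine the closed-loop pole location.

Closed-loop transfer function: T(s) = K_p·G_p(s)/(1 + K_p·G_p(s)) = 58.71/(s + 4.3 + 58.71) = 58.71/(s + 63.01).
The closed-loop pole is at s = −63.01.

s = -63.01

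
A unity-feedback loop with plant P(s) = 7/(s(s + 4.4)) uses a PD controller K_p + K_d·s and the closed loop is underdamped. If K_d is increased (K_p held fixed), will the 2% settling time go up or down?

Characteristic equation s² + (4.4 + 7K_d)s + 7K_p = 0: raising K_d increases ζω_n = (4.4+7K_d)/2 while the loop stays underdamped, so T_s ≈ 4/(ζω_n) decreases.

decrease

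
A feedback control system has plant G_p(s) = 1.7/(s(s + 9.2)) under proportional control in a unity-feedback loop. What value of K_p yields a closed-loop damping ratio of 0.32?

Closed-loop characteristic equation: s² + 9.2s + K_p·1.7 = 0.
So ω_n = √(1.7K_p) and 2ζω_n = 9.2, giving ζ = 9.2/(2√(1.7K_p)).
Setting ζ = 0.32: √(1.7K_p) = 9.2/(2·0.32) = 14.37, so K_p = 206.6/1.7 = 122.

K_p = 122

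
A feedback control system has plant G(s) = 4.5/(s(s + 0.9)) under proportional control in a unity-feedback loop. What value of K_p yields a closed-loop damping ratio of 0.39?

Closed-loop characteristic equation: s² + 0.9s + K_p·4.5 = 0.
So ω_n = √(4.5K_p) and 2ζω_n = 0.9, giving ζ = 0.9/(2√(4.5K_p)).
Setting ζ = 0.39: √(4.5K_p) = 0.9/(2·0.39) = 1.154, so K_p = 1.331/4.5 = 0.296.

K_p = 0.296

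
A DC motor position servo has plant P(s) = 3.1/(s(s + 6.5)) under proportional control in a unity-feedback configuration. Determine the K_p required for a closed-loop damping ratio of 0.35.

Closed-loop characteristic equation: s² + 6.5s + K_p·3.1 = 0.
So ω_n = √(3.1K_p) and 2ζω_n = 6.5, giving ζ = 6.5/(2√(3.1K_p)).
Setting ζ = 0.35: √(3.1K_p) = 6.5/(2·0.35) = 9.286, so K_p = 86.22/3.1 = 27.8.

K_p = 27.8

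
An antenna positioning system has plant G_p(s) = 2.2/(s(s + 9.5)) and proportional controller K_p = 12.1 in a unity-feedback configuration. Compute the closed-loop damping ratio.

With unity feedback the closed-loop characteristic equation is s² + 9.5s + 12.1·2.2 = s² + 9.5s + 26.62 = 0.
So ω_n² = 26.62 ⇒ ω_n = 5.159 rad/s, and ζ = 9.5/(2ω_n) = 0.921.

ζ = 0.921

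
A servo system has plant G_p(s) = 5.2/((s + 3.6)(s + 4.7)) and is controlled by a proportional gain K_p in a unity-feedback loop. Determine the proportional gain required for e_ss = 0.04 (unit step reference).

For a type-0 loop with proportional control, e_ss = 1/(1 + K_p·G_p(0)).
G_p(0) = 0.3073. Require 1/(1 + K_p·0.3073) = 0.04, so 1 + 0.3073·K_p = 25.
K_p = (25 − 1)/0.3073 = 78.1.

K_p = 78.1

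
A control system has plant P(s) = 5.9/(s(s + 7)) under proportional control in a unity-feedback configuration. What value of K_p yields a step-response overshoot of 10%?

From %OS = 100·exp(−πζ/√(1−ζ²)) = 10%, ζ = −ln(0.1)/√(π²+ln²(0.1)) = 0.5912.
Characteristic equation s² + 7s + 5.9K_p = 0 gives ζ = 7/(2√(5.9K_p)).
Setting ζ = 0.5912: √(5.9K_p) = 7/(2·0.5912) = 5.921, so K_p = 35.05/5.9 = 5.94.

K_p = 5.94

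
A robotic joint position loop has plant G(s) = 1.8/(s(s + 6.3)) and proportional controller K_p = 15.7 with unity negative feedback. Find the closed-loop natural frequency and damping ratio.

ω_n = 5.32 rad/s, ζ = 0.593

With unity feedback the closed-loop characteristic equation is s² + 6.3s + 15.7·1.8 = s² + 6.3s + 28.26 = 0.
So ω_n² = 28.26 ⇒ ω_n = 5.316 rad/s, and ζ = 6.3/(2ω_n) = 0.593.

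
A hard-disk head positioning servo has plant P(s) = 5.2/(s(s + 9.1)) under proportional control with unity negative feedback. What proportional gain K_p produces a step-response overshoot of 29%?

K_p = 29.6

From %OS = 100·exp(−πζ/√(1−ζ²)) = 29%, ζ = −ln(0.29)/√(π²+ln²(0.29)) = 0.3666.
Characteristic equation s² + 9.1s + 5.2K_p = 0 gives ζ = 9.1/(2√(5.2K_p)).
Setting ζ = 0.3666: √(5.2K_p) = 9.1/(2·0.3666) = 12.41, so K_p = 154/5.2 = 29.6.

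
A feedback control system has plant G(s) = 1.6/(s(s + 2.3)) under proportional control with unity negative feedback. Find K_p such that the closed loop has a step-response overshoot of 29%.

From %OS = 100·exp(−πζ/√(1−ζ²)) = 29%, ζ = −ln(0.29)/√(π²+ln²(0.29)) = 0.3666.
Characteristic equation s² + 2.3s + 1.6K_p = 0 gives ζ = 2.3/(2√(1.6K_p)).
Setting ζ = 0.3666: √(1.6K_p) = 2.3/(2·0.3666) = 3.137, so K_p = 9.841/1.6 = 6.15.

K_p = 6.15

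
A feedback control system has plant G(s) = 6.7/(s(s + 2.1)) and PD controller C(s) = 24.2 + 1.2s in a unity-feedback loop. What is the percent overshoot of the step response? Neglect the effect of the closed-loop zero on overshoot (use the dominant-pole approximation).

25.6%

Forward path: (24.2 + 1.2s)·6.7/(s(s+2.1)). The closed-loop characteristic equation is s² + (2.1 + 6.7·1.2)s + 6.7·24.2 = 0.
That is s² + 10.14s + 162.1 = 0, so ω_n = 12.73 rad/s and ζ = 10.14/(2·12.73) = 0.3982.
%OS = 100·exp(−πζ/√(1−ζ²)) = 25.6%.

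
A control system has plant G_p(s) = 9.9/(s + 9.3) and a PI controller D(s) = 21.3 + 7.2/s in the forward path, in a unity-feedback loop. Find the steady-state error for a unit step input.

0

The open loop D(s)G_p(s) has a pole at the origin (type 1), so the static position error constant is infinite and e_ss = 1/(1+∞) = 0.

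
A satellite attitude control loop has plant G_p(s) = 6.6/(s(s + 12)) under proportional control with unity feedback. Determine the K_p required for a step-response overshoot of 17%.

K_p = 22.6

From %OS = 100·exp(−πζ/√(1−ζ²)) = 17%, ζ = −ln(0.17)/√(π²+ln²(0.17)) = 0.4913.
Characteristic equation s² + 12s + 6.6K_p = 0 gives ζ = 12/(2√(6.6K_p)).
Setting ζ = 0.4913: √(6.6K_p) = 12/(2·0.4913) = 12.21, so K_p = 149.2/6.6 = 22.6.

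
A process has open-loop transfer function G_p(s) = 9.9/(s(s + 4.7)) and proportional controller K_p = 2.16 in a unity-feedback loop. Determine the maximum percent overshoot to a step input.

15.7%

Closed-loop characteristic equation: s² + 4.7s + 21.38 = 0, so ω_n = 4.624 rad/s and ζ = 4.7/(2·4.624) = 0.5082.
%OS = 100·exp(−πζ/√(1−ζ²)) = 100·exp(−π·0.5082/√0.7417) = 15.7%.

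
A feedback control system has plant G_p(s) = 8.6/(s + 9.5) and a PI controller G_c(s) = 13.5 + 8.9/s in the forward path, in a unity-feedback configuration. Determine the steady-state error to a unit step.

0

The open loop G_c(s)G_p(s) has a pole at the origin (type 1), so the static position error constant is infinite and e_ss = 1/(1+∞) = 0.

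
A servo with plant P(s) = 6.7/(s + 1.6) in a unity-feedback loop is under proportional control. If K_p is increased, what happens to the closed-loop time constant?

Closed-loop pole is at s = −(1.6+K_p·6.7); larger K_p moves it further left, so τ = 1/(1.6+K_p·6.7) decreases.

decrease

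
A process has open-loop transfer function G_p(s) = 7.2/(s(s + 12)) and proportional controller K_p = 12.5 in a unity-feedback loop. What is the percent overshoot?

Closed-loop characteristic equation: s² + 12s + 90 = 0, so ω_n = 9.487 rad/s and ζ = 12/(2·9.487) = 0.6325.
%OS = 100·exp(−πζ/√(1−ζ²)) = 100·exp(−π·0.6325/√0.6) = 7.69%.

7.69%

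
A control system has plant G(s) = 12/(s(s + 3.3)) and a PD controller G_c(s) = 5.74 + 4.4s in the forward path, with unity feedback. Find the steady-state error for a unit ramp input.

0.0479

The loop has one pole at the origin (type 1). Velocity error constant K_v = lim_{s→0} s·G_c(s)G(s) = 5.74·12/3.3 = 20.87.
Steady-state error to a unit ramp: e_ss = 1/K_v = 0.0479.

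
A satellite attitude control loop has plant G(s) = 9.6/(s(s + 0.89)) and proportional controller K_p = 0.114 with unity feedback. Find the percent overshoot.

22.8%

The closed-loop denominator s² + 0.89s + 1.094 gives ω_n = √1.094 = 1.046 and ζ = 0.89/(2ω_n) = 0.4254.
%OS = 100·exp(−πζ/√(1−ζ²)) = 100·exp(−π·0.4254/√0.8191) = 22.8%.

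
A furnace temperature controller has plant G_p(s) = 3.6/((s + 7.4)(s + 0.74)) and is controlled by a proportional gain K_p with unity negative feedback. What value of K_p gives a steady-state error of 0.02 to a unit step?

For a type-0 loop with proportional control, e_ss = 1/(1 + K_p·G_p(0)).
G_p(0) = 0.6574. Require 1/(1 + K_p·0.6574) = 0.02, so 1 + 0.6574·K_p = 50.
K_p = (50 − 1)/0.6574 = 74.5.

K_p = 74.5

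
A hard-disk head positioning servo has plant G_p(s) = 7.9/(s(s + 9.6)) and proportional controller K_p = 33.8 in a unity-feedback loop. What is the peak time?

The closed-loop denominator s² + 9.6s + 267 gives ω_n = √267 = 16.34 and ζ = 9.6/(2ω_n) = 0.2937.
Damped frequency ω_d = ω_n√(1−ζ²) = 15.62 rad/s, so peak time T_p = π/ω_d = 0.201 s.

T_p = 0.201 s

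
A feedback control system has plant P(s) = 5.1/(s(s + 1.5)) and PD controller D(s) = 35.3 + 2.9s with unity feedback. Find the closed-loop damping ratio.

ζ = 0.607

Forward path: (35.3 + 2.9s)·5.1/(s(s+1.5)). The closed-loop characteristic equation is s² + (1.5 + 5.1·2.9)s + 5.1·35.3 = 0.
That is s² + 16.29s + 180 = 0, so ω_n = 13.42 rad/s and ζ = 16.29/(2·13.42) = 0.607.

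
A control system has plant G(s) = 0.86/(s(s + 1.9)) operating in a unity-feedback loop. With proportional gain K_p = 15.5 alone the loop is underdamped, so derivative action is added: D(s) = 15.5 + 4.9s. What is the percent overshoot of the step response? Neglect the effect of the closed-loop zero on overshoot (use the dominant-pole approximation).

0.814%

Forward path: (15.5 + 4.9s)·0.86/(s(s+1.9)). The closed-loop characteristic equation is s² + (1.9 + 0.86·4.9)s + 0.86·15.5 = 0.
That is s² + 6.114s + 13.33 = 0, so ω_n = 3.651 rad/s and ζ = 6.114/(2·3.651) = 0.8373.
%OS = 100·exp(−πζ/√(1−ζ²)) = 0.814%.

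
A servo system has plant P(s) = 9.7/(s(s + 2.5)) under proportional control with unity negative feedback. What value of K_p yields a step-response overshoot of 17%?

From %OS = 100·exp(−πζ/√(1−ζ²)) = 17%, ζ = −ln(0.17)/√(π²+ln²(0.17)) = 0.4913.
Characteristic equation s² + 2.5s + 9.7K_p = 0 gives ζ = 2.5/(2√(9.7K_p)).
Setting ζ = 0.4913: √(9.7K_p) = 2.5/(2·0.4913) = 2.544, so K_p = 6.474/9.7 = 0.667.

K_p = 0.667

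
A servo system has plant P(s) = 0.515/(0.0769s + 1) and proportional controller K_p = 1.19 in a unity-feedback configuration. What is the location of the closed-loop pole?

Closed loop: T(s) = K_p·P/(1+K_p·P) = 0.6129/(0.0769s + 1 + 0.6129), with pole at s = −(1 + 0.6129)/0.0769 = −20.97.

s = -20.97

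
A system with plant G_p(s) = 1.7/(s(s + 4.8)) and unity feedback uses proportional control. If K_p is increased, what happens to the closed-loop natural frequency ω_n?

increase

ω_n = √(1.7·K_p), which grows with K_p.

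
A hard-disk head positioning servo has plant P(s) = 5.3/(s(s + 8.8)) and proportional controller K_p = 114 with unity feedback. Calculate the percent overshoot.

The closed-loop denominator s² + 8.8s + 604.2 gives ω_n = √604.2 = 24.58 and ζ = 8.8/(2ω_n) = 0.179.
%OS = 100·exp(−πζ/√(1−ζ²)) = 100·exp(−π·0.179/√0.968) = 56.5%.

56.5%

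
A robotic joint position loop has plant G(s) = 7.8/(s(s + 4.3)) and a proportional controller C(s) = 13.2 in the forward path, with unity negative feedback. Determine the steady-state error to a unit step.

The open loop C(s)G(s) has a pole at the origin (type 1), so the static position error constant is infinite and e_ss = 1/(1+∞) = 0.

0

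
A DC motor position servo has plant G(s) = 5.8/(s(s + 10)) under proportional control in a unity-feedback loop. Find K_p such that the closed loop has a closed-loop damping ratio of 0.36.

K_p = 33.3

Closed-loop characteristic equation: s² + 10s + K_p·5.8 = 0.
So ω_n = √(5.8K_p) and 2ζω_n = 10, giving ζ = 10/(2√(5.8K_p)).
Setting ζ = 0.36: √(5.8K_p) = 10/(2·0.36) = 13.89, so K_p = 192.9/5.8 = 33.3.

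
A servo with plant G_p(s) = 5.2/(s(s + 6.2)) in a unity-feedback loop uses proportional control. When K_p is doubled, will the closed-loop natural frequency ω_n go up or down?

ω_n = √(5.2·K_p), which grows with K_p.

increase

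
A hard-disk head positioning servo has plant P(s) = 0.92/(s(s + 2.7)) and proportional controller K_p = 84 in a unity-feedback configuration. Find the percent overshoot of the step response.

61.4%

Closed-loop characteristic equation: s² + 2.7s + 77.28 = 0, so ω_n = 8.791 rad/s and ζ = 2.7/(2·8.791) = 0.1536.
%OS = 100·exp(−πζ/√(1−ζ²)) = 100·exp(−π·0.1536/√0.9764) = 61.4%.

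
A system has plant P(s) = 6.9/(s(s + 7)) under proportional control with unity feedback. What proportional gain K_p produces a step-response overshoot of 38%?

From %OS = 100·exp(−πζ/√(1−ζ²)) = 38%, ζ = −ln(0.38)/√(π²+ln²(0.38)) = 0.2943.
Characteristic equation s² + 7s + 6.9K_p = 0 gives ζ = 7/(2√(6.9K_p)).
Setting ζ = 0.2943: √(6.9K_p) = 7/(2·0.2943) = 11.89, so K_p = 141.4/6.9 = 20.5.

K_p = 20.5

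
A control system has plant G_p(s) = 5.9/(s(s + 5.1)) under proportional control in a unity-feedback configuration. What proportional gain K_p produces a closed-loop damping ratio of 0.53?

Closed-loop characteristic equation: s² + 5.1s + K_p·5.9 = 0.
So ω_n = √(5.9K_p) and 2ζω_n = 5.1, giving ζ = 5.1/(2√(5.9K_p)).
Setting ζ = 0.53: √(5.9K_p) = 5.1/(2·0.53) = 4.811, so K_p = 23.15/5.9 = 3.92.

K_p = 3.92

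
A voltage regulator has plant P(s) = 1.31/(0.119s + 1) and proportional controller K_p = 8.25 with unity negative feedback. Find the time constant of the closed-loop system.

τ = 0.0101 s

Closed loop: T(s) = K_p·P/(1+K_p·P) = 10.81/(0.119s + 1 + 10.81), with pole at s = −(1 + 10.81)/0.119 = −99.22.
Closed-loop time constant τ = 1/99.22 = 0.0101 s.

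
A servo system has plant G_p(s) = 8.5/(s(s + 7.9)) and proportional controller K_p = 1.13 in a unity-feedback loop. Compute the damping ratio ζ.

ζ = 1.27

1 + K_p·G_p(s) = 0 gives s² + 7.9s + 9.605 = 0.
So ω_n² = 9.605 ⇒ ω_n = 3.099 rad/s, and ζ = 7.9/(2ω_n) = 1.27.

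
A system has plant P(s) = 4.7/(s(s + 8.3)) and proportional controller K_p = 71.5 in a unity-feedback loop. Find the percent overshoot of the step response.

From 1 + K_pP(s) = 0: s² + 8.3s + 336.1 = 0 ⇒ ω_n = 18.33, ζ = 0.2264.
%OS = 100·exp(−πζ/√(1−ζ²)) = 100·exp(−π·0.2264/√0.9488) = 48.2%.

48.2%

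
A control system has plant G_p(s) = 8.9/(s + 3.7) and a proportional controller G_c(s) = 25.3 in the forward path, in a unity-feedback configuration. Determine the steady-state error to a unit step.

The loop is type 0. Static position error constant K_pos = G_c(0)·G_p(0) = 25.3·2.405 = 60.86.
Steady-state error to a unit step: e_ss = 1/(1+K_pos) = 1/61.86 = 0.0162.

0.0162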